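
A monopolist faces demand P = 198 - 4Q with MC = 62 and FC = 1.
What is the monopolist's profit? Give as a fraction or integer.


MR = MC: 198 - 8Q = 62
Q* = 17
P* = 198 - 4*17 = 130
Profit = (P* - MC)*Q* - FC
= (130 - 62)*17 - 1
= 68*17 - 1
= 1156 - 1 = 1155

1155


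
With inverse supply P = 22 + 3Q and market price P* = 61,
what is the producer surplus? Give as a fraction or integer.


Minimum supply price (at Q=0): P_min = 22
Quantity supplied at P* = 61:
Q* = (61 - 22)/3 = 13
PS = (1/2) * Q* * (P* - P_min)
PS = (1/2) * 13 * (61 - 22)
PS = (1/2) * 13 * 39 = 507/2

507/2


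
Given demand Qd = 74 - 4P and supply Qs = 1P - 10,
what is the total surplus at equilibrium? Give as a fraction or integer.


Find equilibrium: 74 - 4P = 1P - 10
74 + 10 = 5P
P* = 84/5 = 84/5
Q* = 1*84/5 - 10 = 34/5
Inverse demand: P = 37/2 - Q/4, so P_max = 37/2
Inverse supply: P = 10 + Q/1, so P_min = 10
CS = (1/2) * 34/5 * (37/2 - 84/5) = 289/50
PS = (1/2) * 34/5 * (84/5 - 10) = 578/25
TS = CS + PS = 289/50 + 578/25 = 289/10

289/10


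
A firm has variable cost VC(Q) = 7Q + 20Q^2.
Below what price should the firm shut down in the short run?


AVC(Q) = VC(Q)/Q = 7 + 20Q
AVC is increasing in Q, so minimum AVC is at Q -> 0+.
Min AVC = 7
The firm should shut down if P < 7.

7


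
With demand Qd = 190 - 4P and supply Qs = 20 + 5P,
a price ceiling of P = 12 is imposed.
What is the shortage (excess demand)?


At P = 12:
Qd = 190 - 4*12 = 142
Qs = 20 + 5*12 = 80
Shortage = Qd - Qs = 142 - 80 = 62

62


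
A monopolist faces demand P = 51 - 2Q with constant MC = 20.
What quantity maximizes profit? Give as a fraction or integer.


TR = P*Q = (51 - 2Q)Q = 51Q - 2Q^2
MR = dTR/dQ = 51 - 4Q
Set MR = MC:
51 - 4Q = 20
31 = 4Q
Q* = 31/4 = 31/4

31/4


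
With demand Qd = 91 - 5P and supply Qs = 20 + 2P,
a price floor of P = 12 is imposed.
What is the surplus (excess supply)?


At P = 12:
Qd = 91 - 5*12 = 31
Qs = 20 + 2*12 = 44
Surplus = Qs - Qd = 44 - 31 = 13

13


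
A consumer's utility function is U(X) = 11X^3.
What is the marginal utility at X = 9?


MU = dU/dX = 11*3*X^(3-1)
MU = 33*X^2
At X = 9:
MU = 33 * 9^2
MU = 33 * 81 = 2673

2673


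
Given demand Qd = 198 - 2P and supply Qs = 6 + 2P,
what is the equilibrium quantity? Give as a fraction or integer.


First find equilibrium price:
198 - 2P = 6 + 2P
P* = 192/4 = 48
Then substitute into demand:
Q* = 198 - 2 * 48 = 102

102


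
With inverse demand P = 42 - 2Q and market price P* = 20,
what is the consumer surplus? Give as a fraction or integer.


Maximum willingness to pay (at Q=0): P_max = 42
Quantity demanded at P* = 20:
Q* = (42 - 20)/2 = 11
CS = (1/2) * Q* * (P_max - P*)
CS = (1/2) * 11 * (42 - 20)
CS = (1/2) * 11 * 22 = 121

121


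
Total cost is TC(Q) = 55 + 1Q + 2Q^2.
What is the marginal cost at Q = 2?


MC = dTC/dQ = 1 + 2*2*Q
At Q = 2:
MC = 1 + 4*2
MC = 1 + 8 = 9

9


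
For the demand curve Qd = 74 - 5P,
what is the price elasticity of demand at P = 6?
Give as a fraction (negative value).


dQ/dP = -5
At P = 6: Q = 74 - 5*6 = 44
E = (dQ/dP)(P/Q) = (-5)(6/44) = -15/22

-15/22


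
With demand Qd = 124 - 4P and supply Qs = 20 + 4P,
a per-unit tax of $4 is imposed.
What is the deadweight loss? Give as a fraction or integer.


Pre-tax equilibrium quantity: Q* = 72
Post-tax equilibrium quantity: Q_tax = 64
Reduction in quantity: Q* - Q_tax = 8
DWL = (1/2) * tax * (Q* - Q_tax)
DWL = (1/2) * 4 * 8 = 16

16


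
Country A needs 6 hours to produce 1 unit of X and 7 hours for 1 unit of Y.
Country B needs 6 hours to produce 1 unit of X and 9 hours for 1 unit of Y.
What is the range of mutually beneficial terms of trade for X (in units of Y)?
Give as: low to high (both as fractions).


Opportunity cost of X for Country A = hours_X / hours_Y = 6/7 = 6/7 units of Y
Opportunity cost of X for Country B = hours_X / hours_Y = 6/9 = 2/3 units of Y
Terms of trade must be between the two opportunity costs.
Range: 2/3 to 6/7

2/3 to 6/7


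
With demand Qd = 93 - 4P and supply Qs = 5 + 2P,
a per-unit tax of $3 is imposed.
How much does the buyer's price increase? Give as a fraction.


With a per-unit tax, the buyer's price increase depends on relative slopes.
Supply slope: d = 2, Demand slope: b = 4
Buyer's price increase = d * tax / (b + d)
= 2 * 3 / (4 + 2)
= 6 / 6 = 1

1


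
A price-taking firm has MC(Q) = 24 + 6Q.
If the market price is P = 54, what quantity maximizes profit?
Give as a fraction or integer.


In perfect competition, profit is maximized where P = MC.
54 = 24 + 6Q
30 = 6Q
Q* = 30/6 = 5

5


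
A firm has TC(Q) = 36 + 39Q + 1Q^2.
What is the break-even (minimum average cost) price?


AC(Q) = 36/Q + 39 + 1Q
To minimize: dAC/dQ = -36/Q^2 + 1 = 0
Q^2 = 36/1 = 36
Q* = 6
Min AC = 36/6 + 39 + 1*6
Min AC = 6 + 39 + 6 = 51

51


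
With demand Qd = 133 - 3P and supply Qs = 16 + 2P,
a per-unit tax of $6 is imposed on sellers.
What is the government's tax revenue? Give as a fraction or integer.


With tax on sellers, new supply: Qs' = 16 + 2(P - 6)
= 4 + 2P
New equilibrium quantity:
Q_new = 278/5
Tax revenue = tax * Q_new = 6 * 278/5 = 1668/5

1668/5


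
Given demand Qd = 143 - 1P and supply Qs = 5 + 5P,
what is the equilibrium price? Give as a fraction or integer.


At equilibrium, Qd = Qs.
143 - 1P = 5 + 5P
143 - 5 = 1P + 5P
138 = 6P
P* = 138/6 = 23

23


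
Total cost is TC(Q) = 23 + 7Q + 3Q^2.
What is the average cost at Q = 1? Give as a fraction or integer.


TC(1) = 23 + 7*1 + 3*1^2
TC(1) = 23 + 7 + 3 = 33
AC = TC/Q = 33/1 = 33

33


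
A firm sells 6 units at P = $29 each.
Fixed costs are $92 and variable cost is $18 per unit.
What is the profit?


Total Revenue = P * Q = 29 * 6 = $174
Total Cost = FC + VC*Q = 92 + 18*6 = $200
Profit = TR - TC = 174 - 200 = $-26

$-26


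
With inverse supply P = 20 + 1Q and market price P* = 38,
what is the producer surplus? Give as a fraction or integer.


Minimum supply price (at Q=0): P_min = 20
Quantity supplied at P* = 38:
Q* = (38 - 20)/1 = 18
PS = (1/2) * Q* * (P* - P_min)
PS = (1/2) * 18 * (38 - 20)
PS = (1/2) * 18 * 18 = 162

162


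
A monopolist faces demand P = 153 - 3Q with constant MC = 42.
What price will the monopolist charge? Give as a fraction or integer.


MR = 153 - 6Q
Set MR = MC: 153 - 6Q = 42
Q* = 37/2
Substitute into demand:
P* = 153 - 3*37/2 = 195/2

195/2


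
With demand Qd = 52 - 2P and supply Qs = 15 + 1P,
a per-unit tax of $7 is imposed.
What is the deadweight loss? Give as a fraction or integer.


Pre-tax equilibrium quantity: Q* = 82/3
Post-tax equilibrium quantity: Q_tax = 68/3
Reduction in quantity: Q* - Q_tax = 14/3
DWL = (1/2) * tax * (Q* - Q_tax)
DWL = (1/2) * 7 * 14/3 = 49/3

49/3


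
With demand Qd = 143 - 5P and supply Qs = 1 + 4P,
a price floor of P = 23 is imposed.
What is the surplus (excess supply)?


At P = 23:
Qd = 143 - 5*23 = 28
Qs = 1 + 4*23 = 93
Surplus = Qs - Qd = 93 - 28 = 65

65


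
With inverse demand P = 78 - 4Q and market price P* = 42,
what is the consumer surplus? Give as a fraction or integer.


Maximum willingness to pay (at Q=0): P_max = 78
Quantity demanded at P* = 42:
Q* = (78 - 42)/4 = 9
CS = (1/2) * Q* * (P_max - P*)
CS = (1/2) * 9 * (78 - 42)
CS = (1/2) * 9 * 36 = 162

162


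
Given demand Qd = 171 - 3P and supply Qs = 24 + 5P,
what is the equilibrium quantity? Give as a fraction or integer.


First find equilibrium price:
171 - 3P = 24 + 5P
P* = 147/8 = 147/8
Then substitute into demand:
Q* = 171 - 3 * 147/8 = 927/8

927/8


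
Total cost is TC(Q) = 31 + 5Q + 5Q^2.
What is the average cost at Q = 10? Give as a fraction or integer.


TC(10) = 31 + 5*10 + 5*10^2
TC(10) = 31 + 50 + 500 = 581
AC = TC/Q = 581/10 = 581/10

581/10


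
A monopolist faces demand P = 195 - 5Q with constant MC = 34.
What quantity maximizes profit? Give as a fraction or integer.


TR = P*Q = (195 - 5Q)Q = 195Q - 5Q^2
MR = dTR/dQ = 195 - 10Q
Set MR = MC:
195 - 10Q = 34
161 = 10Q
Q* = 161/10 = 161/10

161/10


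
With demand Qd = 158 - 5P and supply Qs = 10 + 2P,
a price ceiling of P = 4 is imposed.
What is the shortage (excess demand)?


At P = 4:
Qd = 158 - 5*4 = 138
Qs = 10 + 2*4 = 18
Shortage = Qd - Qs = 138 - 18 = 120

120


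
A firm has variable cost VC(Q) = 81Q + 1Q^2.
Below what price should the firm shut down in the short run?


AVC(Q) = VC(Q)/Q = 81 + 1Q
AVC is increasing in Q, so minimum AVC is at Q -> 0+.
Min AVC = 81
The firm should shut down if P < 81.

81


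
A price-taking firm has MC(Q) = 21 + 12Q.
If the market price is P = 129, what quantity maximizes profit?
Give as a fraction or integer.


In perfect competition, profit is maximized where P = MC.
129 = 21 + 12Q
108 = 12Q
Q* = 108/12 = 9

9


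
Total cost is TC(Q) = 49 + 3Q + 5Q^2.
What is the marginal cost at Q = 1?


MC = dTC/dQ = 3 + 2*5*Q
At Q = 1:
MC = 3 + 10*1
MC = 3 + 10 = 13

13


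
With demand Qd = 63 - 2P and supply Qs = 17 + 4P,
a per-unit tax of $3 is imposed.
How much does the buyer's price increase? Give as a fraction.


With a per-unit tax, the buyer's price increase depends on relative slopes.
Supply slope: d = 4, Demand slope: b = 2
Buyer's price increase = d * tax / (b + d)
= 4 * 3 / (2 + 4)
= 12 / 6 = 2

2


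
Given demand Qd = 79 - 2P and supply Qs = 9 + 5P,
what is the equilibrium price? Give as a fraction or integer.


At equilibrium, Qd = Qs.
79 - 2P = 9 + 5P
79 - 9 = 2P + 5P
70 = 7P
P* = 70/7 = 10

10


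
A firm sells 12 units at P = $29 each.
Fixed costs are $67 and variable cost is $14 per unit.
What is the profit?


Total Revenue = P * Q = 29 * 12 = $348
Total Cost = FC + VC*Q = 67 + 14*12 = $235
Profit = TR - TC = 348 - 235 = $113

$113


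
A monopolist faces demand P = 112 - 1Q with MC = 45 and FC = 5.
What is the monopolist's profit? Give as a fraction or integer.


MR = MC: 112 - 2Q = 45
Q* = 67/2
P* = 112 - 1*67/2 = 157/2
Profit = (P* - MC)*Q* - FC
= (157/2 - 45)*67/2 - 5
= 67/2*67/2 - 5
= 4489/4 - 5 = 4469/4

4469/4


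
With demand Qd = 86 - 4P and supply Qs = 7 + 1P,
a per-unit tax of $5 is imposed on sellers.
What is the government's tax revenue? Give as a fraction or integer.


With tax on sellers, new supply: Qs' = 7 + 1(P - 5)
= 2 + 1P
New equilibrium quantity:
Q_new = 94/5
Tax revenue = tax * Q_new = 5 * 94/5 = 94

94


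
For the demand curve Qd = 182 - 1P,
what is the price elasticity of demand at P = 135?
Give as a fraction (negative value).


dQ/dP = -1
At P = 135: Q = 182 - 1*135 = 47
E = (dQ/dP)(P/Q) = (-1)(135/47) = -135/47

-135/47


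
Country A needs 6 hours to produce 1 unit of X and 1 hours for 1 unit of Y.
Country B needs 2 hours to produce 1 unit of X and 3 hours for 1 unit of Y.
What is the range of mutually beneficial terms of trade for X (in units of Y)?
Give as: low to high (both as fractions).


Opportunity cost of X for Country A = hours_X / hours_Y = 6/1 = 6 units of Y
Opportunity cost of X for Country B = hours_X / hours_Y = 2/3 = 2/3 units of Y
Terms of trade must be between the two opportunity costs.
Range: 2/3 to 6

2/3 to 6


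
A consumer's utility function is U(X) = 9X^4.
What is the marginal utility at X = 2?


MU = dU/dX = 9*4*X^(4-1)
MU = 36*X^3
At X = 2:
MU = 36 * 2^3
MU = 36 * 8 = 288

288


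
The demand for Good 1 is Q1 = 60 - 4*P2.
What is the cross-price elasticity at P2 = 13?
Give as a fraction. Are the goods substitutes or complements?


dQ1/dP2 = -4
At P2 = 13: Q1 = 60 - 4*13 = 8
Exy = (dQ1/dP2)(P2/Q1) = -4 * 13 / 8 = -13/2
Since Exy < 0, the goods are complements.

-13/2 (complements)


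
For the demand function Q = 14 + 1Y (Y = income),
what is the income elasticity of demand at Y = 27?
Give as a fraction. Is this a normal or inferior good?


dQ/dY = 1
At Y = 27: Q = 14 + 1*27 = 41
Ey = (dQ/dY)(Y/Q) = 1 * 27 / 41 = 27/41
Since Ey > 0, this is a normal good.

27/41 (normal good)


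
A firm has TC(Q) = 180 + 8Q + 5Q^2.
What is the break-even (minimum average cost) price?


AC(Q) = 180/Q + 8 + 5Q
To minimize: dAC/dQ = -180/Q^2 + 5 = 0
Q^2 = 180/5 = 36
Q* = 6
Min AC = 180/6 + 8 + 5*6
Min AC = 30 + 8 + 30 = 68

68


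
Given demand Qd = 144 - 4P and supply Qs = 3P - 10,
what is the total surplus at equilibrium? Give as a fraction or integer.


Find equilibrium: 144 - 4P = 3P - 10
144 + 10 = 7P
P* = 154/7 = 22
Q* = 3*22 - 10 = 56
Inverse demand: P = 36 - Q/4, so P_max = 36
Inverse supply: P = 10/3 + Q/3, so P_min = 10/3
CS = (1/2) * 56 * (36 - 22) = 392
PS = (1/2) * 56 * (22 - 10/3) = 1568/3
TS = CS + PS = 392 + 1568/3 = 2744/3

2744/3


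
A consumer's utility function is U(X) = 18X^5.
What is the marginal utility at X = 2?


MU = dU/dX = 18*5*X^(5-1)
MU = 90*X^4
At X = 2:
MU = 90 * 2^4
MU = 90 * 16 = 1440

1440


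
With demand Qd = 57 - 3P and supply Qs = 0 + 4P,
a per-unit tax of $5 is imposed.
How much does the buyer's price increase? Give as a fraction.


With a per-unit tax, the buyer's price increase depends on relative slopes.
Supply slope: d = 4, Demand slope: b = 3
Buyer's price increase = d * tax / (b + d)
= 4 * 5 / (3 + 4)
= 20 / 7 = 20/7

20/7


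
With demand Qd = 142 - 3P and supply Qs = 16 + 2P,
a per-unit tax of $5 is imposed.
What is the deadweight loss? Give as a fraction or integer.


Pre-tax equilibrium quantity: Q* = 332/5
Post-tax equilibrium quantity: Q_tax = 302/5
Reduction in quantity: Q* - Q_tax = 6
DWL = (1/2) * tax * (Q* - Q_tax)
DWL = (1/2) * 5 * 6 = 15

15


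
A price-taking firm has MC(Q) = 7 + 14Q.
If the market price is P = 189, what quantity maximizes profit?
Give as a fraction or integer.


In perfect competition, profit is maximized where P = MC.
189 = 7 + 14Q
182 = 14Q
Q* = 182/14 = 13

13


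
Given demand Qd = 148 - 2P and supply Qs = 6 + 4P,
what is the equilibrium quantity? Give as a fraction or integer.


First find equilibrium price:
148 - 2P = 6 + 4P
P* = 142/6 = 71/3
Then substitute into demand:
Q* = 148 - 2 * 71/3 = 302/3

302/3


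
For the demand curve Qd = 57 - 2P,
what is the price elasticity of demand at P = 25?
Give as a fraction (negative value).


dQ/dP = -2
At P = 25: Q = 57 - 2*25 = 7
E = (dQ/dP)(P/Q) = (-2)(25/7) = -50/7

-50/7


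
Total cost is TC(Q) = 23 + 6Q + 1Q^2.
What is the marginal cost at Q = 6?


MC = dTC/dQ = 6 + 2*1*Q
At Q = 6:
MC = 6 + 2*6
MC = 6 + 12 = 18

18


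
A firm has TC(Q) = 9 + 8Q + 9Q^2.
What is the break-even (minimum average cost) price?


AC(Q) = 9/Q + 8 + 9Q
To minimize: dAC/dQ = -9/Q^2 + 9 = 0
Q^2 = 9/9 = 1
Q* = 1
Min AC = 9/1 + 8 + 9*1
Min AC = 9 + 8 + 9 = 26

26


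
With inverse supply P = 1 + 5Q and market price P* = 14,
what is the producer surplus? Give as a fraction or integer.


Minimum supply price (at Q=0): P_min = 1
Quantity supplied at P* = 14:
Q* = (14 - 1)/5 = 13/5
PS = (1/2) * Q* * (P* - P_min)
PS = (1/2) * 13/5 * (14 - 1)
PS = (1/2) * 13/5 * 13 = 169/10

169/10


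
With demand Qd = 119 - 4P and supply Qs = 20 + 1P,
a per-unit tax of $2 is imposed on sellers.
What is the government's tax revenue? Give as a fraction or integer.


With tax on sellers, new supply: Qs' = 20 + 1(P - 2)
= 18 + 1P
New equilibrium quantity:
Q_new = 191/5
Tax revenue = tax * Q_new = 2 * 191/5 = 382/5

382/5


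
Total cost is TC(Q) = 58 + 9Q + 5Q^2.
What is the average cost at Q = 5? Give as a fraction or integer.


TC(5) = 58 + 9*5 + 5*5^2
TC(5) = 58 + 45 + 125 = 228
AC = TC/Q = 228/5 = 228/5

228/5


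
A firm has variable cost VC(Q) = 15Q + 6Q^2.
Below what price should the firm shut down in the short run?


AVC(Q) = VC(Q)/Q = 15 + 6Q
AVC is increasing in Q, so minimum AVC is at Q -> 0+.
Min AVC = 15
The firm should shut down if P < 15.

15


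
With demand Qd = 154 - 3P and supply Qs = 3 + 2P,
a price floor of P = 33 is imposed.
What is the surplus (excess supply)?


At P = 33:
Qd = 154 - 3*33 = 55
Qs = 3 + 2*33 = 69
Surplus = Qs - Qd = 69 - 55 = 14

14


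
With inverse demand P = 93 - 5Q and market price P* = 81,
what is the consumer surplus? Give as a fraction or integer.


Maximum willingness to pay (at Q=0): P_max = 93
Quantity demanded at P* = 81:
Q* = (93 - 81)/5 = 12/5
CS = (1/2) * Q* * (P_max - P*)
CS = (1/2) * 12/5 * (93 - 81)
CS = (1/2) * 12/5 * 12 = 72/5

72/5


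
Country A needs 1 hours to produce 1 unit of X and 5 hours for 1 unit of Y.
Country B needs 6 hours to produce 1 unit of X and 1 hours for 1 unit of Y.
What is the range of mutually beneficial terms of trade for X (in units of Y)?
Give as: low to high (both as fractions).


Opportunity cost of X for Country A = hours_X / hours_Y = 1/5 = 1/5 units of Y
Opportunity cost of X for Country B = hours_X / hours_Y = 6/1 = 6 units of Y
Terms of trade must be between the two opportunity costs.
Range: 1/5 to 6

1/5 to 6


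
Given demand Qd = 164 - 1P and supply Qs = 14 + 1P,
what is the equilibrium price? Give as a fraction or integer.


At equilibrium, Qd = Qs.
164 - 1P = 14 + 1P
164 - 14 = 1P + 1P
150 = 2P
P* = 150/2 = 75

75


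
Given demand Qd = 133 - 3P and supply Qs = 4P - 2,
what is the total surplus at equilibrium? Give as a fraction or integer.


Find equilibrium: 133 - 3P = 4P - 2
133 + 2 = 7P
P* = 135/7 = 135/7
Q* = 4*135/7 - 2 = 526/7
Inverse demand: P = 133/3 - Q/3, so P_max = 133/3
Inverse supply: P = 1/2 + Q/4, so P_min = 1/2
CS = (1/2) * 526/7 * (133/3 - 135/7) = 138338/147
PS = (1/2) * 526/7 * (135/7 - 1/2) = 69169/98
TS = CS + PS = 138338/147 + 69169/98 = 69169/42

69169/42


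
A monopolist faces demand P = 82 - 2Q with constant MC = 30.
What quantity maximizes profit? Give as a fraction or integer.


TR = P*Q = (82 - 2Q)Q = 82Q - 2Q^2
MR = dTR/dQ = 82 - 4Q
Set MR = MC:
82 - 4Q = 30
52 = 4Q
Q* = 52/4 = 13

13


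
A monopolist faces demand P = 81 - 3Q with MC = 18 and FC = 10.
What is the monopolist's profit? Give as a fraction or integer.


MR = MC: 81 - 6Q = 18
Q* = 21/2
P* = 81 - 3*21/2 = 99/2
Profit = (P* - MC)*Q* - FC
= (99/2 - 18)*21/2 - 10
= 63/2*21/2 - 10
= 1323/4 - 10 = 1283/4

1283/4


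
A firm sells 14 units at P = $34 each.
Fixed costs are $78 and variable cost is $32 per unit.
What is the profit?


Total Revenue = P * Q = 34 * 14 = $476
Total Cost = FC + VC*Q = 78 + 32*14 = $526
Profit = TR - TC = 476 - 526 = $-50

$-50


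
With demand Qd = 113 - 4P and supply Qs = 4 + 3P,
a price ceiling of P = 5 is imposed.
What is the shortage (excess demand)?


At P = 5:
Qd = 113 - 4*5 = 93
Qs = 4 + 3*5 = 19
Shortage = Qd - Qs = 93 - 19 = 74

74


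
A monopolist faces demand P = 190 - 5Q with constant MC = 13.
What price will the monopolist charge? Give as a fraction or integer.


MR = 190 - 10Q
Set MR = MC: 190 - 10Q = 13
Q* = 177/10
Substitute into demand:
P* = 190 - 5*177/10 = 203/2

203/2


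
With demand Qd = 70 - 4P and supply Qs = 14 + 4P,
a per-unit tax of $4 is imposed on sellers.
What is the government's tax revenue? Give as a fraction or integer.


With tax on sellers, new supply: Qs' = 14 + 4(P - 4)
= 4P - 2
New equilibrium quantity:
Q_new = 34
Tax revenue = tax * Q_new = 4 * 34 = 136

136


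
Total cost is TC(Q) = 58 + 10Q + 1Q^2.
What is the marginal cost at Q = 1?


MC = dTC/dQ = 10 + 2*1*Q
At Q = 1:
MC = 10 + 2*1
MC = 10 + 2 = 12

12


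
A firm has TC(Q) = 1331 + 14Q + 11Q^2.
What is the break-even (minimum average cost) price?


AC(Q) = 1331/Q + 14 + 11Q
To minimize: dAC/dQ = -1331/Q^2 + 11 = 0
Q^2 = 1331/11 = 121
Q* = 11
Min AC = 1331/11 + 14 + 11*11
Min AC = 121 + 14 + 121 = 256

256


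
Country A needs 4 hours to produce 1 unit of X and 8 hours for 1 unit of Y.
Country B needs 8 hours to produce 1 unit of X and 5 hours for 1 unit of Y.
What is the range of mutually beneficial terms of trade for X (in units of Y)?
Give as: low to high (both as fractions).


Opportunity cost of X for Country A = hours_X / hours_Y = 4/8 = 1/2 units of Y
Opportunity cost of X for Country B = hours_X / hours_Y = 8/5 = 8/5 units of Y
Terms of trade must be between the two opportunity costs.
Range: 1/2 to 8/5

1/2 to 8/5


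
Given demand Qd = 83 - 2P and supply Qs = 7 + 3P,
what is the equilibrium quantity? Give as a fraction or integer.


First find equilibrium price:
83 - 2P = 7 + 3P
P* = 76/5 = 76/5
Then substitute into demand:
Q* = 83 - 2 * 76/5 = 263/5

263/5


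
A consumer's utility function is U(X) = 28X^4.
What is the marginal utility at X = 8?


MU = dU/dX = 28*4*X^(4-1)
MU = 112*X^3
At X = 8:
MU = 112 * 8^3
MU = 112 * 512 = 57344

57344


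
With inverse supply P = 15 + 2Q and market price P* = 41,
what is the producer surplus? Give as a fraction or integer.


Minimum supply price (at Q=0): P_min = 15
Quantity supplied at P* = 41:
Q* = (41 - 15)/2 = 13
PS = (1/2) * Q* * (P* - P_min)
PS = (1/2) * 13 * (41 - 15)
PS = (1/2) * 13 * 26 = 169

169


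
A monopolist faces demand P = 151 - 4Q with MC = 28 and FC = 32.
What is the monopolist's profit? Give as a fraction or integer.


MR = MC: 151 - 8Q = 28
Q* = 123/8
P* = 151 - 4*123/8 = 179/2
Profit = (P* - MC)*Q* - FC
= (179/2 - 28)*123/8 - 32
= 123/2*123/8 - 32
= 15129/16 - 32 = 14617/16

14617/16


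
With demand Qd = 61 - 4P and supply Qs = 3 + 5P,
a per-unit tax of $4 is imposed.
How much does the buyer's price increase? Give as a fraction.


With a per-unit tax, the buyer's price increase depends on relative slopes.
Supply slope: d = 5, Demand slope: b = 4
Buyer's price increase = d * tax / (b + d)
= 5 * 4 / (4 + 5)
= 20 / 9 = 20/9

20/9


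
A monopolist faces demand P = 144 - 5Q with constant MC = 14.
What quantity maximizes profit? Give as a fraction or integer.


TR = P*Q = (144 - 5Q)Q = 144Q - 5Q^2
MR = dTR/dQ = 144 - 10Q
Set MR = MC:
144 - 10Q = 14
130 = 10Q
Q* = 130/10 = 13

13


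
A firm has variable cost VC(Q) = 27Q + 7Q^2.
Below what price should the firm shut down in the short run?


AVC(Q) = VC(Q)/Q = 27 + 7Q
AVC is increasing in Q, so minimum AVC is at Q -> 0+.
Min AVC = 27
The firm should shut down if P < 27.

27


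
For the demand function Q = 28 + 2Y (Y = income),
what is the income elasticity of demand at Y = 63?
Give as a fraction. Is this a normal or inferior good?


dQ/dY = 2
At Y = 63: Q = 28 + 2*63 = 154
Ey = (dQ/dY)(Y/Q) = 2 * 63 / 154 = 9/11
Since Ey > 0, this is a normal good.

9/11 (normal good)


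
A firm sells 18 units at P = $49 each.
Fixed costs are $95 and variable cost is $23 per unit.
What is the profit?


Total Revenue = P * Q = 49 * 18 = $882
Total Cost = FC + VC*Q = 95 + 23*18 = $509
Profit = TR - TC = 882 - 509 = $373

$373


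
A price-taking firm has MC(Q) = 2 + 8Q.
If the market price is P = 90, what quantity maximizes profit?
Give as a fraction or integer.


In perfect competition, profit is maximized where P = MC.
90 = 2 + 8Q
88 = 8Q
Q* = 88/8 = 11

11


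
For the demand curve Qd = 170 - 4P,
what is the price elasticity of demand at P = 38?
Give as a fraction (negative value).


dQ/dP = -4
At P = 38: Q = 170 - 4*38 = 18
E = (dQ/dP)(P/Q) = (-4)(38/18) = -76/9

-76/9


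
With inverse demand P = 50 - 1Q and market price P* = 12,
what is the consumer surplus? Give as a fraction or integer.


Maximum willingness to pay (at Q=0): P_max = 50
Quantity demanded at P* = 12:
Q* = (50 - 12)/1 = 38
CS = (1/2) * Q* * (P_max - P*)
CS = (1/2) * 38 * (50 - 12)
CS = (1/2) * 38 * 38 = 722

722


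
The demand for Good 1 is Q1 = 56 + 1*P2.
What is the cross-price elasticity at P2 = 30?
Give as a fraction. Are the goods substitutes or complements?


dQ1/dP2 = 1
At P2 = 30: Q1 = 56 + 1*30 = 86
Exy = (dQ1/dP2)(P2/Q1) = 1 * 30 / 86 = 15/43
Since Exy > 0, the goods are substitutes.

15/43 (substitutes)


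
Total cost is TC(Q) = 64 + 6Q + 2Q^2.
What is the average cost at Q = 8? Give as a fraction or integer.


TC(8) = 64 + 6*8 + 2*8^2
TC(8) = 64 + 48 + 128 = 240
AC = TC/Q = 240/8 = 30

30


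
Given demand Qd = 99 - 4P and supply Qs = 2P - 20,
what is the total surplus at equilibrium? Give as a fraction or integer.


Find equilibrium: 99 - 4P = 2P - 20
99 + 20 = 6P
P* = 119/6 = 119/6
Q* = 2*119/6 - 20 = 59/3
Inverse demand: P = 99/4 - Q/4, so P_max = 99/4
Inverse supply: P = 10 + Q/2, so P_min = 10
CS = (1/2) * 59/3 * (99/4 - 119/6) = 3481/72
PS = (1/2) * 59/3 * (119/6 - 10) = 3481/36
TS = CS + PS = 3481/72 + 3481/36 = 3481/24

3481/24


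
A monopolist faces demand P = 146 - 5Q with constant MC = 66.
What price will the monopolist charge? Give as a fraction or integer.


MR = 146 - 10Q
Set MR = MC: 146 - 10Q = 66
Q* = 8
Substitute into demand:
P* = 146 - 5*8 = 106

106


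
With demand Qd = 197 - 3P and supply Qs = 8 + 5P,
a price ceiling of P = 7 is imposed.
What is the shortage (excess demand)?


At P = 7:
Qd = 197 - 3*7 = 176
Qs = 8 + 5*7 = 43
Shortage = Qd - Qs = 176 - 43 = 133

133


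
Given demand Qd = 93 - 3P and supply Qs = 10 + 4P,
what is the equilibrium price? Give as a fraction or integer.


At equilibrium, Qd = Qs.
93 - 3P = 10 + 4P
93 - 10 = 3P + 4P
83 = 7P
P* = 83/7 = 83/7

83/7


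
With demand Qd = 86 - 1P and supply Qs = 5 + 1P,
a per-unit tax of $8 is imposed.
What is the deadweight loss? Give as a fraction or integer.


Pre-tax equilibrium quantity: Q* = 91/2
Post-tax equilibrium quantity: Q_tax = 83/2
Reduction in quantity: Q* - Q_tax = 4
DWL = (1/2) * tax * (Q* - Q_tax)
DWL = (1/2) * 8 * 4 = 16

16


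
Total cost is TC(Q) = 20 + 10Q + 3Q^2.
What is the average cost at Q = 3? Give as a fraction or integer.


TC(3) = 20 + 10*3 + 3*3^2
TC(3) = 20 + 30 + 27 = 77
AC = TC/Q = 77/3 = 77/3

77/3


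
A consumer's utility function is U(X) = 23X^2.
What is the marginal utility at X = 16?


MU = dU/dX = 23*2*X^(2-1)
MU = 46*X^1
At X = 16:
MU = 46 * 16^1
MU = 46 * 16 = 736

736


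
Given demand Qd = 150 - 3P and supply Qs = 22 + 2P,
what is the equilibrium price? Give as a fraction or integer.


At equilibrium, Qd = Qs.
150 - 3P = 22 + 2P
150 - 22 = 3P + 2P
128 = 5P
P* = 128/5 = 128/5

128/5


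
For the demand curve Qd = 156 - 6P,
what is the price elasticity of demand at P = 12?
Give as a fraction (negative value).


dQ/dP = -6
At P = 12: Q = 156 - 6*12 = 84
E = (dQ/dP)(P/Q) = (-6)(12/84) = -6/7

-6/7


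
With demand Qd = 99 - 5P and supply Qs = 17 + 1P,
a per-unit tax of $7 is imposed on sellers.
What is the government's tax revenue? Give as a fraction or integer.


With tax on sellers, new supply: Qs' = 17 + 1(P - 7)
= 10 + 1P
New equilibrium quantity:
Q_new = 149/6
Tax revenue = tax * Q_new = 7 * 149/6 = 1043/6

1043/6


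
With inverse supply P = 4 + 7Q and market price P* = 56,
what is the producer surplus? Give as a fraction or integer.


Minimum supply price (at Q=0): P_min = 4
Quantity supplied at P* = 56:
Q* = (56 - 4)/7 = 52/7
PS = (1/2) * Q* * (P* - P_min)
PS = (1/2) * 52/7 * (56 - 4)
PS = (1/2) * 52/7 * 52 = 1352/7

1352/7


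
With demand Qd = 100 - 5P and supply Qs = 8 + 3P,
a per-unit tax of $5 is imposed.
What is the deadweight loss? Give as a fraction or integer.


Pre-tax equilibrium quantity: Q* = 85/2
Post-tax equilibrium quantity: Q_tax = 265/8
Reduction in quantity: Q* - Q_tax = 75/8
DWL = (1/2) * tax * (Q* - Q_tax)
DWL = (1/2) * 5 * 75/8 = 375/16

375/16


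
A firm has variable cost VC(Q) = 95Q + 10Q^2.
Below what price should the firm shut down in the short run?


AVC(Q) = VC(Q)/Q = 95 + 10Q
AVC is increasing in Q, so minimum AVC is at Q -> 0+.
Min AVC = 95
The firm should shut down if P < 95.

95


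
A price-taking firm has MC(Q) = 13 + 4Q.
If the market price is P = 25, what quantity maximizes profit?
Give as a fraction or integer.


In perfect competition, profit is maximized where P = MC.
25 = 13 + 4Q
12 = 4Q
Q* = 12/4 = 3

3


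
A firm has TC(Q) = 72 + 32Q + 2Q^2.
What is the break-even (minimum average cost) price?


AC(Q) = 72/Q + 32 + 2Q
To minimize: dAC/dQ = -72/Q^2 + 2 = 0
Q^2 = 72/2 = 36
Q* = 6
Min AC = 72/6 + 32 + 2*6
Min AC = 12 + 32 + 12 = 56

56


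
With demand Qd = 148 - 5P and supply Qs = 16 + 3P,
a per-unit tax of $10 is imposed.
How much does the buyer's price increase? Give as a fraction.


With a per-unit tax, the buyer's price increase depends on relative slopes.
Supply slope: d = 3, Demand slope: b = 5
Buyer's price increase = d * tax / (b + d)
= 3 * 10 / (5 + 3)
= 30 / 8 = 15/4

15/4


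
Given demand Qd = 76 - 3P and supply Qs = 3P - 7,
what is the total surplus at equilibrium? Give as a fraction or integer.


Find equilibrium: 76 - 3P = 3P - 7
76 + 7 = 6P
P* = 83/6 = 83/6
Q* = 3*83/6 - 7 = 69/2
Inverse demand: P = 76/3 - Q/3, so P_max = 76/3
Inverse supply: P = 7/3 + Q/3, so P_min = 7/3
CS = (1/2) * 69/2 * (76/3 - 83/6) = 1587/8
PS = (1/2) * 69/2 * (83/6 - 7/3) = 1587/8
TS = CS + PS = 1587/8 + 1587/8 = 1587/4

1587/4


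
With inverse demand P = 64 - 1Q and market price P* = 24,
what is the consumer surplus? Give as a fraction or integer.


Maximum willingness to pay (at Q=0): P_max = 64
Quantity demanded at P* = 24:
Q* = (64 - 24)/1 = 40
CS = (1/2) * Q* * (P_max - P*)
CS = (1/2) * 40 * (64 - 24)
CS = (1/2) * 40 * 40 = 800

800


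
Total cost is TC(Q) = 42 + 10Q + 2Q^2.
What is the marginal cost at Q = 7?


MC = dTC/dQ = 10 + 2*2*Q
At Q = 7:
MC = 10 + 4*7
MC = 10 + 28 = 38

38


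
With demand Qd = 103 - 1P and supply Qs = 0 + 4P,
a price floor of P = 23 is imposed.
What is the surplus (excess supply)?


At P = 23:
Qd = 103 - 1*23 = 80
Qs = 0 + 4*23 = 92
Surplus = Qs - Qd = 92 - 80 = 12

12


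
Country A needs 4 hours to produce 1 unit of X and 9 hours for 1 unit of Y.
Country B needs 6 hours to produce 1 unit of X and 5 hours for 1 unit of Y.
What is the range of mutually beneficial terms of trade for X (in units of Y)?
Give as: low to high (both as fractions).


Opportunity cost of X for Country A = hours_X / hours_Y = 4/9 = 4/9 units of Y
Opportunity cost of X for Country B = hours_X / hours_Y = 6/5 = 6/5 units of Y
Terms of trade must be between the two opportunity costs.
Range: 4/9 to 6/5

4/9 to 6/5


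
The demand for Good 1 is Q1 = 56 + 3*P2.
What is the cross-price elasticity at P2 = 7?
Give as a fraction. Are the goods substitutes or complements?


dQ1/dP2 = 3
At P2 = 7: Q1 = 56 + 3*7 = 77
Exy = (dQ1/dP2)(P2/Q1) = 3 * 7 / 77 = 3/11
Since Exy > 0, the goods are substitutes.

3/11 (substitutes)


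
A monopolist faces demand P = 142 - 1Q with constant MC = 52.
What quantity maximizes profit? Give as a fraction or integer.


TR = P*Q = (142 - 1Q)Q = 142Q - 1Q^2
MR = dTR/dQ = 142 - 2Q
Set MR = MC:
142 - 2Q = 52
90 = 2Q
Q* = 90/2 = 45

45


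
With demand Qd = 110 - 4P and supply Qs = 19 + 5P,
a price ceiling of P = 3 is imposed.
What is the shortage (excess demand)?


At P = 3:
Qd = 110 - 4*3 = 98
Qs = 19 + 5*3 = 34
Shortage = Qd - Qs = 98 - 34 = 64

64


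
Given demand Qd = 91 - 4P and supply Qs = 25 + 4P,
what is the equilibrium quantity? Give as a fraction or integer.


First find equilibrium price:
91 - 4P = 25 + 4P
P* = 66/8 = 33/4
Then substitute into demand:
Q* = 91 - 4 * 33/4 = 58

58


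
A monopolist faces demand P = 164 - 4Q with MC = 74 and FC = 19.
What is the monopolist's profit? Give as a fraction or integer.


MR = MC: 164 - 8Q = 74
Q* = 45/4
P* = 164 - 4*45/4 = 119
Profit = (P* - MC)*Q* - FC
= (119 - 74)*45/4 - 19
= 45*45/4 - 19
= 2025/4 - 19 = 1949/4

1949/4


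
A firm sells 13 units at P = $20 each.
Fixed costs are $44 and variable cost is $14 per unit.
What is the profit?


Total Revenue = P * Q = 20 * 13 = $260
Total Cost = FC + VC*Q = 44 + 14*13 = $226
Profit = TR - TC = 260 - 226 = $34

$34


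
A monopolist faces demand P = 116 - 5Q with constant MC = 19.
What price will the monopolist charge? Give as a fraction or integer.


MR = 116 - 10Q
Set MR = MC: 116 - 10Q = 19
Q* = 97/10
Substitute into demand:
P* = 116 - 5*97/10 = 135/2

135/2


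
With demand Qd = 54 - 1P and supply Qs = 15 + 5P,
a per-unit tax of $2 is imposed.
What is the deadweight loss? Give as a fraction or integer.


Pre-tax equilibrium quantity: Q* = 95/2
Post-tax equilibrium quantity: Q_tax = 275/6
Reduction in quantity: Q* - Q_tax = 5/3
DWL = (1/2) * tax * (Q* - Q_tax)
DWL = (1/2) * 2 * 5/3 = 5/3

5/3


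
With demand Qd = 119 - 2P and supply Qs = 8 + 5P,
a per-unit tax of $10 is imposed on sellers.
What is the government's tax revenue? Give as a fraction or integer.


With tax on sellers, new supply: Qs' = 8 + 5(P - 10)
= 5P - 42
New equilibrium quantity:
Q_new = 73
Tax revenue = tax * Q_new = 10 * 73 = 730

730


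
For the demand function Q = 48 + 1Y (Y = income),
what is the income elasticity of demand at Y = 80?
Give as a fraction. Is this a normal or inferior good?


dQ/dY = 1
At Y = 80: Q = 48 + 1*80 = 128
Ey = (dQ/dY)(Y/Q) = 1 * 80 / 128 = 5/8
Since Ey > 0, this is a normal good.

5/8 (normal good)


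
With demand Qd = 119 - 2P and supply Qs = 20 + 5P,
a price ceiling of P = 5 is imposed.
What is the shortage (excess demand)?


At P = 5:
Qd = 119 - 2*5 = 109
Qs = 20 + 5*5 = 45
Shortage = Qd - Qs = 109 - 45 = 64

64


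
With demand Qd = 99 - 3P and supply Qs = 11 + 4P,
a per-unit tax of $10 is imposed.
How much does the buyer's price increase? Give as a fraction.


With a per-unit tax, the buyer's price increase depends on relative slopes.
Supply slope: d = 4, Demand slope: b = 3
Buyer's price increase = d * tax / (b + d)
= 4 * 10 / (3 + 4)
= 40 / 7 = 40/7

40/7


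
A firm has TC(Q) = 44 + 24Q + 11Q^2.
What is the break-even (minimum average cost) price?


AC(Q) = 44/Q + 24 + 11Q
To minimize: dAC/dQ = -44/Q^2 + 11 = 0
Q^2 = 44/11 = 4
Q* = 2
Min AC = 44/2 + 24 + 11*2
Min AC = 22 + 24 + 22 = 68

68


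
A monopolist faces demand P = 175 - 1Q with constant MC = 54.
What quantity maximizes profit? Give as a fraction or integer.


TR = P*Q = (175 - 1Q)Q = 175Q - 1Q^2
MR = dTR/dQ = 175 - 2Q
Set MR = MC:
175 - 2Q = 54
121 = 2Q
Q* = 121/2 = 121/2

121/2


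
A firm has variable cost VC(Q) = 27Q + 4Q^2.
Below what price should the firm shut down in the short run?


AVC(Q) = VC(Q)/Q = 27 + 4Q
AVC is increasing in Q, so minimum AVC is at Q -> 0+.
Min AVC = 27
The firm should shut down if P < 27.

27


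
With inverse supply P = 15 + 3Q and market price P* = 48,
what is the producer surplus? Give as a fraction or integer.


Minimum supply price (at Q=0): P_min = 15
Quantity supplied at P* = 48:
Q* = (48 - 15)/3 = 11
PS = (1/2) * Q* * (P* - P_min)
PS = (1/2) * 11 * (48 - 15)
PS = (1/2) * 11 * 33 = 363/2

363/2


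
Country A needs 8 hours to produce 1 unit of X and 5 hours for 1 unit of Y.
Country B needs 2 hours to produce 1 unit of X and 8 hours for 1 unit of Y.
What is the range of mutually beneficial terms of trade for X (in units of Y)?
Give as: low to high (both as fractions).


Opportunity cost of X for Country A = hours_X / hours_Y = 8/5 = 8/5 units of Y
Opportunity cost of X for Country B = hours_X / hours_Y = 2/8 = 1/4 units of Y
Terms of trade must be between the two opportunity costs.
Range: 1/4 to 8/5

1/4 to 8/5


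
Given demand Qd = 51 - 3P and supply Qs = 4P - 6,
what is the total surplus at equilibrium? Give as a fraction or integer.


Find equilibrium: 51 - 3P = 4P - 6
51 + 6 = 7P
P* = 57/7 = 57/7
Q* = 4*57/7 - 6 = 186/7
Inverse demand: P = 17 - Q/3, so P_max = 17
Inverse supply: P = 3/2 + Q/4, so P_min = 3/2
CS = (1/2) * 186/7 * (17 - 57/7) = 5766/49
PS = (1/2) * 186/7 * (57/7 - 3/2) = 8649/98
TS = CS + PS = 5766/49 + 8649/98 = 2883/14

2883/14


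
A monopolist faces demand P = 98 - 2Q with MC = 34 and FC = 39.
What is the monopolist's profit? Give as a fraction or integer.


MR = MC: 98 - 4Q = 34
Q* = 16
P* = 98 - 2*16 = 66
Profit = (P* - MC)*Q* - FC
= (66 - 34)*16 - 39
= 32*16 - 39
= 512 - 39 = 473

473


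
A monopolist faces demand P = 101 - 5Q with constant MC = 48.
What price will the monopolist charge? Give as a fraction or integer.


MR = 101 - 10Q
Set MR = MC: 101 - 10Q = 48
Q* = 53/10
Substitute into demand:
P* = 101 - 5*53/10 = 149/2

149/2


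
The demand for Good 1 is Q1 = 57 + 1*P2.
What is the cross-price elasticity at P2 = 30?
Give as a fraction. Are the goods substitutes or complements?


dQ1/dP2 = 1
At P2 = 30: Q1 = 57 + 1*30 = 87
Exy = (dQ1/dP2)(P2/Q1) = 1 * 30 / 87 = 10/29
Since Exy > 0, the goods are substitutes.

10/29 (substitutes)


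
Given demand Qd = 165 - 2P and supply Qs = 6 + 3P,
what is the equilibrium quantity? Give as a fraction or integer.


First find equilibrium price:
165 - 2P = 6 + 3P
P* = 159/5 = 159/5
Then substitute into demand:
Q* = 165 - 2 * 159/5 = 507/5

507/5


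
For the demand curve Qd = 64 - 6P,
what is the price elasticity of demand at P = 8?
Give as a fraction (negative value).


dQ/dP = -6
At P = 8: Q = 64 - 6*8 = 16
E = (dQ/dP)(P/Q) = (-6)(8/16) = -3

-3


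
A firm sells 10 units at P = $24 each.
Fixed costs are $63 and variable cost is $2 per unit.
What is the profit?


Total Revenue = P * Q = 24 * 10 = $240
Total Cost = FC + VC*Q = 63 + 2*10 = $83
Profit = TR - TC = 240 - 83 = $157

$157


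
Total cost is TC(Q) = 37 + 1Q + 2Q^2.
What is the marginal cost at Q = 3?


MC = dTC/dQ = 1 + 2*2*Q
At Q = 3:
MC = 1 + 4*3
MC = 1 + 12 = 13

13


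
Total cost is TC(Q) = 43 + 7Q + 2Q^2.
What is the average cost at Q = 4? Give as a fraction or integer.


TC(4) = 43 + 7*4 + 2*4^2
TC(4) = 43 + 28 + 32 = 103
AC = TC/Q = 103/4 = 103/4

103/4


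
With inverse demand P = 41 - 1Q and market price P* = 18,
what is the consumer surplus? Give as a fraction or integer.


Maximum willingness to pay (at Q=0): P_max = 41
Quantity demanded at P* = 18:
Q* = (41 - 18)/1 = 23
CS = (1/2) * Q* * (P_max - P*)
CS = (1/2) * 23 * (41 - 18)
CS = (1/2) * 23 * 23 = 529/2

529/2


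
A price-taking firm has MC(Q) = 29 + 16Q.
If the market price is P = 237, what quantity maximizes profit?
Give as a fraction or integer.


In perfect competition, profit is maximized where P = MC.
237 = 29 + 16Q
208 = 16Q
Q* = 208/16 = 13

13


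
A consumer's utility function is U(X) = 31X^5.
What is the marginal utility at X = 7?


MU = dU/dX = 31*5*X^(5-1)
MU = 155*X^4
At X = 7:
MU = 155 * 7^4
MU = 155 * 2401 = 372155

372155


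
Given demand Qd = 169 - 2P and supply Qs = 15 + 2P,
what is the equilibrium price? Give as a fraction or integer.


At equilibrium, Qd = Qs.
169 - 2P = 15 + 2P
169 - 15 = 2P + 2P
154 = 4P
P* = 154/4 = 77/2

77/2


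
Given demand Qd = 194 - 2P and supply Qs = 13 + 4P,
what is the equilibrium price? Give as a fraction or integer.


At equilibrium, Qd = Qs.
194 - 2P = 13 + 4P
194 - 13 = 2P + 4P
181 = 6P
P* = 181/6 = 181/6

181/6


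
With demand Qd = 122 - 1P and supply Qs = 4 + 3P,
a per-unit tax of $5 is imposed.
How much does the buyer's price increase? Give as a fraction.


With a per-unit tax, the buyer's price increase depends on relative slopes.
Supply slope: d = 3, Demand slope: b = 1
Buyer's price increase = d * tax / (b + d)
= 3 * 5 / (1 + 3)
= 15 / 4 = 15/4

15/4


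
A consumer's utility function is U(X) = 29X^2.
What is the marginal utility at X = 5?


MU = dU/dX = 29*2*X^(2-1)
MU = 58*X^1
At X = 5:
MU = 58 * 5^1
MU = 58 * 5 = 290

290


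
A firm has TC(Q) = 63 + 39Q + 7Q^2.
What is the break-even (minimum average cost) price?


AC(Q) = 63/Q + 39 + 7Q
To minimize: dAC/dQ = -63/Q^2 + 7 = 0
Q^2 = 63/7 = 9
Q* = 3
Min AC = 63/3 + 39 + 7*3
Min AC = 21 + 39 + 21 = 81

81


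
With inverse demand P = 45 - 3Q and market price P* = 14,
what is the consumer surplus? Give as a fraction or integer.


Maximum willingness to pay (at Q=0): P_max = 45
Quantity demanded at P* = 14:
Q* = (45 - 14)/3 = 31/3
CS = (1/2) * Q* * (P_max - P*)
CS = (1/2) * 31/3 * (45 - 14)
CS = (1/2) * 31/3 * 31 = 961/6

961/6


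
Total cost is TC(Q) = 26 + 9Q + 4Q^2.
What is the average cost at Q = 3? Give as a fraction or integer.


TC(3) = 26 + 9*3 + 4*3^2
TC(3) = 26 + 27 + 36 = 89
AC = TC/Q = 89/3 = 89/3

89/3


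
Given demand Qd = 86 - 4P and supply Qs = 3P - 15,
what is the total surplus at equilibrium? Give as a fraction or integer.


Find equilibrium: 86 - 4P = 3P - 15
86 + 15 = 7P
P* = 101/7 = 101/7
Q* = 3*101/7 - 15 = 198/7
Inverse demand: P = 43/2 - Q/4, so P_max = 43/2
Inverse supply: P = 5 + Q/3, so P_min = 5
CS = (1/2) * 198/7 * (43/2 - 101/7) = 9801/98
PS = (1/2) * 198/7 * (101/7 - 5) = 6534/49
TS = CS + PS = 9801/98 + 6534/49 = 3267/14

3267/14
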